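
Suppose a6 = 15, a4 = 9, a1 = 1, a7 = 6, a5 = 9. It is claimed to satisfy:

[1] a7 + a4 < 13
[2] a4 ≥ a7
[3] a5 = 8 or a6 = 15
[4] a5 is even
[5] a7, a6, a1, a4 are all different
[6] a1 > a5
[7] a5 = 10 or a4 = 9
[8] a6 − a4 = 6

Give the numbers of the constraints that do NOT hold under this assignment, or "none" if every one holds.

[1] a7 + a4 = 6 + 9 = 15; 15 ≥ 13, bound 13 not met  ✗
[2] a4 = 9, a7 = 6; 9 ≥ 6  ✓
[3] a5 = 9 ≠ 8, but a6 = 15 = 15 (second disjunct)  ✓
[4] a5 = 9 is odd  ✗
[5] values 6, 15, 1, 9 are pairwise distinct  ✓
[6] a1 = 1, a5 = 9; 1 ≤ 9 (want >)  ✗
[7] a5 = 9 ≠ 10, but a4 = 9 = 9 (second disjunct)  ✓
[8] a6 − a4 = 15 − 9 = 6  ✓

The assignment fails constraints 1, 4, and 6.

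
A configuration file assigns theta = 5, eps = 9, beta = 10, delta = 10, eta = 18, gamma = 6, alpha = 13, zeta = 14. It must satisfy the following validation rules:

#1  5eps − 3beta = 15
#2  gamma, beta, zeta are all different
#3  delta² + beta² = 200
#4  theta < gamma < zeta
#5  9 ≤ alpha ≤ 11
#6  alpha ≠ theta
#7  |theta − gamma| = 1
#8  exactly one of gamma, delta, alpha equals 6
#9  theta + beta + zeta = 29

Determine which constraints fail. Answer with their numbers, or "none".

#1 5eps − 3beta = 5(9) − 3(10) = 15 — OK.
#2 values 6, 10, 14 are pairwise distinct — OK.
#3 delta² + beta² = 10² + 10² = 100 + 100 = 200 — OK.
#4 values 5 < 6 < 14 — OK.
#5 alpha = 13 is outside [9, 11] — violated.
#6 alpha = 13, theta = 5; distinct — OK.
#7 |5 − 6| = 1 — OK.
#8 gamma=6, delta=10, alpha=13; 1 of them equals 6 — OK.
#9 theta + beta + zeta = 5 + 10 + 14 = 29 — OK.

No — constraint 5 is not satisfied.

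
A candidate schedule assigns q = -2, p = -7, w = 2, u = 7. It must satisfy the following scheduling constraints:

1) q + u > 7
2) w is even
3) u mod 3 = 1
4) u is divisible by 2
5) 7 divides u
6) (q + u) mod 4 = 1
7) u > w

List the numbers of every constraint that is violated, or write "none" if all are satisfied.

Violated: 1 and 4.

1) q + u = -2 + 7 = 5; 5 ≤ 7, bound 7 not met  no
2) w = 2 is even  yes
3) 7 mod 3 = 1  yes
4) 7 = 2*3 + 1, so 2 does not divide 7  no
5) 7 / 7 = 1, so 7 divides 7  yes
6) q + u = 5; 5 mod 4 = 1  yes
7) u = 7, w = 2; 7 > 2  yes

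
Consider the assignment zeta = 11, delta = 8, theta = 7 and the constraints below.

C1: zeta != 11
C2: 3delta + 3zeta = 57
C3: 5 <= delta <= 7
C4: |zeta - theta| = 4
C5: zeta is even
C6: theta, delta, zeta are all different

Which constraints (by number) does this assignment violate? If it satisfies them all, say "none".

No — constraints 1, 3, and 5 are not satisfied.

C1: zeta = 11, but 11 is required to differ — does not hold.
C2: 3delta + 3zeta = 3(8) + 3(11) = 57 — holds.
C3: delta = 8 is outside [5, 7] — does not hold.
C4: |11 - 7| = 4 — holds.
C5: zeta = 11 is odd — does not hold.
C6: values 7, 8, 11 are pairwise distinct — holds.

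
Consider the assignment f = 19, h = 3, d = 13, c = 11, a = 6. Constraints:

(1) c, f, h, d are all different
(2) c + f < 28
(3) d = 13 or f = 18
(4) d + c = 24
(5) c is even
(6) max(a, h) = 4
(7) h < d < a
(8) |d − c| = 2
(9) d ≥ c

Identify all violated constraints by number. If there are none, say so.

Constraints 2, 5, 6, and 7 do not hold.

(1) values 11, 19, 3, 13 are pairwise distinct  ✓
(2) c + f = 11 + 19 = 30; 30 ≥ 28, bound 28 not met  ✗
(3) d = 13 = 13 (first disjunct)  ✓
(4) d + c = 13 + 11 = 24  ✓
(5) c = 11 is odd  ✗
(6) max(6, 3) = 6, not 4  ✗
(7) values 3, 13, 6; d = 13 is not < a = 6  ✗
(8) |13 − 11| = 2  ✓
(9) d = 13, c = 11; 13 ≥ 11  ✓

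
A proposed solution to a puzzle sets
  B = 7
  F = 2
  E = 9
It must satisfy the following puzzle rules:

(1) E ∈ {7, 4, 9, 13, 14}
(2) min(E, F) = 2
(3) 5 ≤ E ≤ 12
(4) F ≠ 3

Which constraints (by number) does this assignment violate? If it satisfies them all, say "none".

None — every constraint holds.

(1) E = 9 is in {7, 4, 9, 13, 14}  holds
(2) min(9, 2) = 2  holds
(3) E = 9 lies in [5, 12]  holds
(4) F = 2, and 2 ≠ 3  holds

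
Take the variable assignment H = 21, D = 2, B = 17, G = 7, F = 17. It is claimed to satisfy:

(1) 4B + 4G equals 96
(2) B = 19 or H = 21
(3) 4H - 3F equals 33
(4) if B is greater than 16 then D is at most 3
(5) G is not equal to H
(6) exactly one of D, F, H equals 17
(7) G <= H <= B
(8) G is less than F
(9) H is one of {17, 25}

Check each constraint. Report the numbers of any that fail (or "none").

(1) 4B + 4G = 4(17) + 4(7) = 96 — OK.
(2) B = 17 ≠ 19, but H = 21 = 21 (second disjunct) — OK.
(3) 4H - 3F = 4(21) - 3(17) = 33 — OK.
(4) B = 17 > 16, so we need D ≤ 3; D = 2 ≤ 3 — OK.
(5) G = 7, H = 21; distinct — OK.
(6) D=2, F=17, H=21; 1 of them equals 17 — OK.
(7) values 7, 21, 17; H = 21 is not <= B = 17 — violated.
(8) G = 7, F = 17; 7 < 17 — OK.
(9) H = 21 is not in {17, 25} — violated.

Constraints 7 and 9 do not hold.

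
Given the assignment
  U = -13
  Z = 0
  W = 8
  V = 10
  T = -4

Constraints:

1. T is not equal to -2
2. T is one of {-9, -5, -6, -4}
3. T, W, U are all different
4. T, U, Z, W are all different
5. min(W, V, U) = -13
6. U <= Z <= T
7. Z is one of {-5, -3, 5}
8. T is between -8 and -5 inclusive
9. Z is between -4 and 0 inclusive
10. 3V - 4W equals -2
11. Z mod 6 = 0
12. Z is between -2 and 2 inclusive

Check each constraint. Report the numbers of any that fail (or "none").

1. T = -4, and -4 ≠ -2 — satisfied.
2. T = -4 is in {-9, -5, -6, -4} — satisfied.
3. values -4, 8, -13 are pairwise distinct — satisfied.
4. values -4, -13, 0, 8 are pairwise distinct — satisfied.
5. min(8, 10, -13) = -13 — satisfied.
6. values -13, 0, -4; Z = 0 is not <= T = -4 — violated.
7. Z = 0 is not in {-5, -3, 5} — violated.
8. T = -4 is outside [-8, -5] — violated.
9. Z = 0 lies in [-4, 0] — satisfied.
10. 3V - 4W = 3(10) - 4(8) = -2 — satisfied.
11. 0 mod 6 = 0 — satisfied.
12. Z = 0 lies in [-2, 2] — satisfied.

Constraints 6, 7, and 8 are violated.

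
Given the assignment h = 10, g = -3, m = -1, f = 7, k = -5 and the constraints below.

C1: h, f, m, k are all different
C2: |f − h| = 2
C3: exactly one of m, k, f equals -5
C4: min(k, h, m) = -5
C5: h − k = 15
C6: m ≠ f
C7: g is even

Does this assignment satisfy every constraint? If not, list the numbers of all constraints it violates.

No — constraints 2 and 7 are not satisfied.

C1: values 10, 7, -1, -5 are pairwise distinct  ✔
C2: |7 − 10| = 3, not 2  ✘
C3: m=-1, k=-5, f=7; 1 of them equals -5  ✔
C4: min(-5, 10, -1) = -5  ✔
C5: h − k = 10 − (-5) = 15  ✔
C6: m = -1, f = 7; distinct  ✔
C7: g = -3 is odd  ✘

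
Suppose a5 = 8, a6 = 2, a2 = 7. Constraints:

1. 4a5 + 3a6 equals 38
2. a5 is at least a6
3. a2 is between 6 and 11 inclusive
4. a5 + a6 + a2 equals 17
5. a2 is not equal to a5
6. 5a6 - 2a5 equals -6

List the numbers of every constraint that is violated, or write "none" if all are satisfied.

1. 4a5 + 3a6 = 4(8) + 3(2) = 38  OK
2. a5 = 8, a6 = 2; 8 ≥ 2  OK
3. a2 = 7 lies in [6, 11]  OK
4. a5 + a6 + a2 = 8 + 2 + 7 = 17  OK
5. a2 = 7, a5 = 8; distinct  OK
6. 5a6 - 2a5 = 5(2) - 2(8) = -6  OK

Yes — all constraints hold.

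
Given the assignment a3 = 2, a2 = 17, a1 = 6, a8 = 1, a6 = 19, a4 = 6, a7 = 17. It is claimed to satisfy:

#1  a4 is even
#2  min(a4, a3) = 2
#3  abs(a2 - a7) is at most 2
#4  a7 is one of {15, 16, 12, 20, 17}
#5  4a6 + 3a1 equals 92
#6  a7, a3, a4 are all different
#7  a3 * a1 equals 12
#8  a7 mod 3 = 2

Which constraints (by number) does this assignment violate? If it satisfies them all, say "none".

The assignment fails constraint 5.

#1 a4 = 6 is even  ✓
#2 min(6, 2) = 2  ✓
#3 abs(17 - 17) = 0; 0 ≤ 2  ✓
#4 a7 = 17 is in {15, 16, 12, 20, 17}  ✓
#5 4a6 + 3a1 = 4(19) + 3(6) = 94, not 92  ✗
#6 values 17, 2, 6 are pairwise distinct  ✓
#7 a3 * a1 = 2 * 6 = 12  ✓
#8 17 mod 3 = 2  ✓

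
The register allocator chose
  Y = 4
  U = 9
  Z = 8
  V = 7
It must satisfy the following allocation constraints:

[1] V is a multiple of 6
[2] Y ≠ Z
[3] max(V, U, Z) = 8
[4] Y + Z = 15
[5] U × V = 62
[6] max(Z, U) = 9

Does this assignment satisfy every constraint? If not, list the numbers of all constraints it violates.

[1] 7 = 6×1 + 1, so 6 does not divide 7 — violated.
[2] Y = 4, Z = 8; distinct — satisfied.
[3] max(7, 9, 8) = 9, not 8 — violated.
[4] Y + Z = 4 + 8 = 12, not 15 — violated.
[5] U × V = 9 × 7 = 63, not 62 — violated.
[6] max(8, 9) = 9 — satisfied.

No — constraints 1, 3, 4, and 5 are not satisfied.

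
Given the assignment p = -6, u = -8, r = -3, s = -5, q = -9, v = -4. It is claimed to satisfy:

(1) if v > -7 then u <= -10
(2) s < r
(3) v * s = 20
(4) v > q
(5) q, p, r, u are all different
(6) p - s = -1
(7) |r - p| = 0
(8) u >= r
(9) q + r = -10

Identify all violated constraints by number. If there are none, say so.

The assignment fails constraints 1, 7, 8, and 9.

(1) v = -4 > -7, so we need u ≤ -10; but u = -8 > -10 — fails.
(2) s = -5, r = -3; -5 < -3 — holds.
(3) v * s = -4 * (-5) = 20 — holds.
(4) v = -4, q = -9; -4 > -9 — holds.
(5) values -9, -6, -3, -8 are pairwise distinct — holds.
(6) p - s = -6 - (-5) = -1 — holds.
(7) |-3 - (-6)| = 3, not 0 — fails.
(8) u = -8, r = -3; -8 < -3 (want ≥) — fails.
(9) q + r = -9 + (-3) = -12, not -10 — fails.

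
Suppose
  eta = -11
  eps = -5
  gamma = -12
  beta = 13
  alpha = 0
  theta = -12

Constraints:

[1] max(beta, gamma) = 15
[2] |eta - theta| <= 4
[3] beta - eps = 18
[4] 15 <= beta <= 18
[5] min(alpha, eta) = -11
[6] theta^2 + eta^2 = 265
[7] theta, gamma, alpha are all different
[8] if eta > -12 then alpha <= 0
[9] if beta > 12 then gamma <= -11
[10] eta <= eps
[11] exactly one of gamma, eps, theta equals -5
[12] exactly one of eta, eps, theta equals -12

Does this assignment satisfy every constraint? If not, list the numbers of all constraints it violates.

[1] max(13, -12) = 13, not 15  fails
[2] |-11 - (-12)| = 1; 1 ≤ 4  holds
[3] beta - eps = 13 - (-5) = 18  holds
[4] beta = 13 is outside [15, 18]  fails
[5] min(0, -11) = -11  holds
[6] theta^2 + eta^2 = (-12)^2 + (-11)^2 = 144 + 121 = 265  holds
[7] theta = gamma = -12, not all different  fails
[8] eta = -11 > -12, so we need alpha ≤ 0; alpha = 0 ≤ 0  holds
[9] beta = 13 > 12, so we need gamma ≤ -11; gamma = -12 ≤ -11  holds
[10] eta = -11, eps = -5; -11 ≤ -5  holds
[11] gamma=-12, eps=-5, theta=-12; 1 of them equals -5  holds
[12] eta=-11, eps=-5, theta=-12; 1 of them equals -12  holds

Constraints 1, 4, 7 do not hold.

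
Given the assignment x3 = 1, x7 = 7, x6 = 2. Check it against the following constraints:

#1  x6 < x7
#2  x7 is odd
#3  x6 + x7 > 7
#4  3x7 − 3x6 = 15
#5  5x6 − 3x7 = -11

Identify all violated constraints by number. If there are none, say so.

#1 x6 = 2, x7 = 7; 2 < 7  ✔
#2 x7 = 7 is odd  ✔
#3 x6 + x7 = 2 + 7 = 9; 9 > 7  ✔
#4 3x7 − 3x6 = 3(7) − 3(2) = 15  ✔
#5 5x6 − 3x7 = 5(2) − 3(7) = -11  ✔

Yes — all constraints hold.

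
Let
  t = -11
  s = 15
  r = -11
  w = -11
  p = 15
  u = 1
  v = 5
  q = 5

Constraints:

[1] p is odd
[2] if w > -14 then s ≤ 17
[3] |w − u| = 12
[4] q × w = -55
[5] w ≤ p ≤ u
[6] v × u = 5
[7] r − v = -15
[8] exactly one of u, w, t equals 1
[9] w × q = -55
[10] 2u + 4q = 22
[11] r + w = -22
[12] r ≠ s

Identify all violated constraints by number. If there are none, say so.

No — constraints 5 and 7 are not satisfied.

[1] p = 15 is odd  yes
[2] w = -11 > -14, so we need s ≤ 17; s = 15 ≤ 17  yes
[3] |-11 − 1| = 12  yes
[4] q × w = 5 × (-11) = -55  yes
[5] values -11, 15, 1; p = 15 is not ≤ u = 1  no
[6] v × u = 5 × 1 = 5  yes
[7] r − v = -11 − 5 = -16, not -15  no
[8] u=1, w=-11, t=-11; 1 of them equals 1  yes
[9] w × q = -11 × 5 = -55  yes
[10] 2u + 4q = 2(1) + 4(5) = 22  yes
[11] r + w = -11 + (-11) = -22  yes
[12] r = -11, s = 15; distinct  yes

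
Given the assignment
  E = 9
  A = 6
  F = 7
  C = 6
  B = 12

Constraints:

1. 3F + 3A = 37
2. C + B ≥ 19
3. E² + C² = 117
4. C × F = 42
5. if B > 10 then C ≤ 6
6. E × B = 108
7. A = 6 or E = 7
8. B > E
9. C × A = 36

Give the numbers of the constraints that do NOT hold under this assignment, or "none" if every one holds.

1. 3F + 3A = 3(7) + 3(6) = 39, not 37 — violated.
2. C + B = 6 + 12 = 18; 18 < 19, bound 19 not met — violated.
3. E² + C² = 9² + 6² = 81 + 36 = 117 — satisfied.
4. C × F = 6 × 7 = 42 — satisfied.
5. B = 12 > 10, so we need C ≤ 6; C = 6 ≤ 6 — satisfied.
6. E × B = 9 × 12 = 108 — satisfied.
7. A = 6 = 6 (first disjunct) — satisfied.
8. B = 12, E = 9; 12 > 9 — satisfied.
9. C × A = 6 × 6 = 36 — satisfied.

The assignment fails constraints 1, 2.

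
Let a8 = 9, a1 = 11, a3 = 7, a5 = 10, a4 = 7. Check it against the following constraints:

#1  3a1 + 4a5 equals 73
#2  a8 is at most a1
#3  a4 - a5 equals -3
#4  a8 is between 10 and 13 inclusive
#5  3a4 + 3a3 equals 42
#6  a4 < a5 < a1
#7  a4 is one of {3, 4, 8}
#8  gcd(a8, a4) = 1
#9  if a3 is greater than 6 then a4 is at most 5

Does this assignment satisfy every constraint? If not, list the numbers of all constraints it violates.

#1 3a1 + 4a5 = 3(11) + 4(10) = 73 — OK.
#2 a8 = 9, a1 = 11; 9 ≤ 11 — OK.
#3 a4 - a5 = 7 - 10 = -3 — OK.
#4 a8 = 9 is outside [10, 13] — violated.
#5 3a4 + 3a3 = 3(7) + 3(7) = 42 — OK.
#6 values 7 < 10 < 11 — OK.
#7 a4 = 7 is not in {3, 4, 8} — violated.
#8 gcd(9, 7) = 1 — OK.
#9 a3 = 7 > 6, so we need a4 ≤ 5; but a4 = 7 > 5 — violated.

The assignment fails constraints 4, 7, 9.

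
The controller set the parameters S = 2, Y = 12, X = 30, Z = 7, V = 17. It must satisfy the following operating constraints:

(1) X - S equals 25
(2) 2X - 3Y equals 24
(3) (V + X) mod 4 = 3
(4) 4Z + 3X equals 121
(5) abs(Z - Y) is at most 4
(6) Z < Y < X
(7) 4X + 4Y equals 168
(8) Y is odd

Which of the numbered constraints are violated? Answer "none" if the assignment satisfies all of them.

The assignment fails constraints 1, 4, 5, and 8.

(1) X - S = 30 - 2 = 28, not 25 — does not hold.
(2) 2X - 3Y = 2(30) - 3(12) = 24 — holds.
(3) V + X = 47; 47 mod 4 = 3 — holds.
(4) 4Z + 3X = 4(7) + 3(30) = 118, not 121 — does not hold.
(5) abs(7 - 12) = 5; 5 > 4, exceeds bound 4 — does not hold.
(6) values 7 < 12 < 30 — holds.
(7) 4X + 4Y = 4(30) + 4(12) = 168 — holds.
(8) Y = 12 is even — does not hold.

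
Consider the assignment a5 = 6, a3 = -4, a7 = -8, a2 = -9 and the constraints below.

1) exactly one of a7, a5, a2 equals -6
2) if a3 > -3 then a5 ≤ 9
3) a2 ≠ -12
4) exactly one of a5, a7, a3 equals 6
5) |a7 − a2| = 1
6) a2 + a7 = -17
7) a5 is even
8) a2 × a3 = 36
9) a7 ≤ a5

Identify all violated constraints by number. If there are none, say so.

Constraint 1 does not hold.

1) a7=-8, a5=6, a2=-9; 0 of them equal -6, not exactly one  fails
2) a3 = -4, not > -3; antecedent false, conditional vacuously true  holds
3) a2 = -9, and -9 ≠ -12  holds
4) a5=6, a7=-8, a3=-4; 1 of them equals 6  holds
5) |-8 − (-9)| = 1  holds
6) a2 + a7 = -9 + (-8) = -17  holds
7) a5 = 6 is even  holds
8) a2 × a3 = -9 × (-4) = 36  holds
9) a7 = -8, a5 = 6; -8 ≤ 6  holds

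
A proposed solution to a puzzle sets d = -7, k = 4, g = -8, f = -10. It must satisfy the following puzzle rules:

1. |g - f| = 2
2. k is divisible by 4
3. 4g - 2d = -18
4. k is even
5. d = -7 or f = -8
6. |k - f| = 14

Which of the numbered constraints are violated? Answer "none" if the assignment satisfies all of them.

No violations.

1. |-8 - (-10)| = 2 — OK.
2. 4 / 4 = 1, so 4 divides 4 — OK.
3. 4g - 2d = 4(-8) - 2(-7) = -18 — OK.
4. k = 4 is even — OK.
5. d = -7 = -7 (first disjunct) — OK.
6. |4 - (-10)| = 14 — OK.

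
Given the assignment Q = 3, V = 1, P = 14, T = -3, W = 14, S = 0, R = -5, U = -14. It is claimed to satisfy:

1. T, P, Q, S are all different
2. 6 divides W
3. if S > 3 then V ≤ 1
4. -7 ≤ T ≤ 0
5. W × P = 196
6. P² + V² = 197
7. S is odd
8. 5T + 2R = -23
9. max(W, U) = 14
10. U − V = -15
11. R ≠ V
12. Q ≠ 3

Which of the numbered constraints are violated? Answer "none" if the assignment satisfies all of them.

1. values -3, 14, 3, 0 are pairwise distinct — holds.
2. 14 = 6×2 + 2, so 6 does not divide 14 — fails.
3. S = 0, not > 3; antecedent false, conditional vacuously true — holds.
4. T = -3 lies in [-7, 0] — holds.
5. W × P = 14 × 14 = 196 — holds.
6. P² + V² = 14² + 1² = 196 + 1 = 197 — holds.
7. S = 0 is even — fails.
8. 5T + 2R = 5(-3) + 2(-5) = -25, not -23 — fails.
9. max(14, -14) = 14 — holds.
10. U − V = -14 − 1 = -15 — holds.
11. R = -5, V = 1; distinct — holds.
12. Q = 3, but 3 is required to differ — fails.

Violated: 2, 7, 8, and 12.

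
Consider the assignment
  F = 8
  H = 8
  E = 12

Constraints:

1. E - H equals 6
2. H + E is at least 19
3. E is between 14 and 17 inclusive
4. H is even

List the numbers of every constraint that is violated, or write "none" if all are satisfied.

Violated: 1 and 3.

1. E - H = 12 - 8 = 4, not 6 — fails.
2. H + E = 8 + 12 = 20; 20 ≥ 19 — holds.
3. E = 12 is outside [14, 17] — fails.
4. H = 8 is even — holds.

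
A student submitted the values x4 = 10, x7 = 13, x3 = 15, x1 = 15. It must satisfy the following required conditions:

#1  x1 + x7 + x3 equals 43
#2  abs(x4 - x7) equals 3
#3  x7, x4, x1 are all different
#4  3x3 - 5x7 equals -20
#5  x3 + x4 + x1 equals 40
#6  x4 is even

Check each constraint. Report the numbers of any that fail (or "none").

None — every constraint holds.

#1 x1 + x7 + x3 = 15 + 13 + 15 = 43 — OK.
#2 abs(10 - 13) = 3 — OK.
#3 values 13, 10, 15 are pairwise distinct — OK.
#4 3x3 - 5x7 = 3(15) - 5(13) = -20 — OK.
#5 x3 + x4 + x1 = 15 + 10 + 15 = 40 — OK.
#6 x4 = 10 is even — OK.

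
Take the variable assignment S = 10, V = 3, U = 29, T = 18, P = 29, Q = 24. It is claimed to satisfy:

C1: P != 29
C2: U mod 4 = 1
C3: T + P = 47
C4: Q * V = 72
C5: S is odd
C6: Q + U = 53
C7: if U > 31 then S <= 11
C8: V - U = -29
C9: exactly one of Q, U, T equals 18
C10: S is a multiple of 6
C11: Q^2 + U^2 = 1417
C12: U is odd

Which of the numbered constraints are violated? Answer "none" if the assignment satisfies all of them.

No — constraints 1, 5, 8, 10 are not satisfied.

C1: P = 29, but 29 is required to differ — fails.
C2: 29 mod 4 = 1 — holds.
C3: T + P = 18 + 29 = 47 — holds.
C4: Q * V = 24 * 3 = 72 — holds.
C5: S = 10 is even — fails.
C6: Q + U = 24 + 29 = 53 — holds.
C7: U = 29, not > 31; antecedent false, conditional vacuously true — holds.
C8: V - U = 3 - 29 = -26, not -29 — fails.
C9: Q=24, U=29, T=18; 1 of them equals 18 — holds.
C10: 10 = 6*1 + 4, so 6 does not divide 10 — fails.
C11: Q^2 + U^2 = 24^2 + 29^2 = 576 + 841 = 1417 — holds.
C12: U = 29 is odd — holds.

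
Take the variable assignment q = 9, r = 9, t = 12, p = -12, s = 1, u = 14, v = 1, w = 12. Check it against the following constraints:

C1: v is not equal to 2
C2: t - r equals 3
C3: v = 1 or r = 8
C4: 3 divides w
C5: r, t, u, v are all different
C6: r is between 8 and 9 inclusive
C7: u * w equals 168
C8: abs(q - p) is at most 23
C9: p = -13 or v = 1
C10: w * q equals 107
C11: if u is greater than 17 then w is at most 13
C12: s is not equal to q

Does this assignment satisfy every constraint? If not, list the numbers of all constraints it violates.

No — constraint 10 is not satisfied.

C1: v = 1, and 1 ≠ 2 — OK.
C2: t - r = 12 - 9 = 3 — OK.
C3: v = 1 = 1 (first disjunct) — OK.
C4: 12 / 3 = 4, so 3 divides 12 — OK.
C5: values 9, 12, 14, 1 are pairwise distinct — OK.
C6: r = 9 lies in [8, 9] — OK.
C7: u * w = 14 * 12 = 168 — OK.
C8: abs(9 - (-12)) = 21; 21 ≤ 23 — OK.
C9: p = -12 ≠ -13, but v = 1 = 1 (second disjunct) — OK.
C10: w * q = 12 * 9 = 108, not 107 — violated.
C11: u = 14, not > 17; antecedent false, conditional vacuously true — OK.
C12: s = 1, q = 9; distinct — OK.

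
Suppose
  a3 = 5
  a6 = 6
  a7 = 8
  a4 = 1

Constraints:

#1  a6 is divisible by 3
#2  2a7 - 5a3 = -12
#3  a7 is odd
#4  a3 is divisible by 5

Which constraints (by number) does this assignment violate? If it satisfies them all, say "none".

#1 6 / 3 = 2, so 3 divides 6  ✔
#2 2a7 - 5a3 = 2(8) - 5(5) = -9, not -12  ✘
#3 a7 = 8 is even  ✘
#4 5 / 5 = 1, so 5 divides 5  ✔

Constraints 2 and 3 are violated.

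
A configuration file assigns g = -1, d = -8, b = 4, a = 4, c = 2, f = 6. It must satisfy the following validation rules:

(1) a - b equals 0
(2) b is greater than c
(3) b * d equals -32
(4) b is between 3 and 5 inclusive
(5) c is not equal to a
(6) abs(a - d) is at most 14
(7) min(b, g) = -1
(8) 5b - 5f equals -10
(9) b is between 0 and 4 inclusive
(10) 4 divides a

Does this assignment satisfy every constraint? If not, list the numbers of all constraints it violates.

Yes — all constraints hold.

(1) a - b = 4 - 4 = 0  OK
(2) b = 4, c = 2; 4 > 2  OK
(3) b * d = 4 * (-8) = -32  OK
(4) b = 4 lies in [3, 5]  OK
(5) c = 2, a = 4; distinct  OK
(6) abs(4 - (-8)) = 12; 12 ≤ 14  OK
(7) min(4, -1) = -1  OK
(8) 5b - 5f = 5(4) - 5(6) = -10  OK
(9) b = 4 lies in [0, 4]  OK
(10) 4 / 4 = 1, so 4 divides 4  OK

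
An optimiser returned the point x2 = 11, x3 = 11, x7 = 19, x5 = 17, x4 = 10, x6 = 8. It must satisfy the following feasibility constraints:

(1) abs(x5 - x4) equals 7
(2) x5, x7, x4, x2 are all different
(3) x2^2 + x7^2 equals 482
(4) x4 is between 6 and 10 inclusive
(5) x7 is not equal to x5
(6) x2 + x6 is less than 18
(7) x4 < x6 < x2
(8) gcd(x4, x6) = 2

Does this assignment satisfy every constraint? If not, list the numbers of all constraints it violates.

(1) abs(17 - 10) = 7 — OK.
(2) values 17, 19, 10, 11 are pairwise distinct — OK.
(3) x2^2 + x7^2 = 11^2 + 19^2 = 121 + 361 = 482 — OK.
(4) x4 = 10 lies in [6, 10] — OK.
(5) x7 = 19, x5 = 17; distinct — OK.
(6) x2 + x6 = 11 + 8 = 19; 19 ≥ 18, bound 18 not met — violated.
(7) values 10, 8, 11; x4 = 10 is not < x6 = 8 — violated.
(8) gcd(10, 8) = 2 — OK.

Violated: 6, 7.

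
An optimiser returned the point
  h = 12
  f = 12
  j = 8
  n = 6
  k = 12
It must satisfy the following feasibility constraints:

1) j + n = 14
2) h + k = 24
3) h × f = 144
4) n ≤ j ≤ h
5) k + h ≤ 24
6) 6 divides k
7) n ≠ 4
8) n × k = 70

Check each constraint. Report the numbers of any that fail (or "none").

Constraint 8 does not hold.

1) j + n = 8 + 6 = 14 — satisfied.
2) h + k = 12 + 12 = 24 — satisfied.
3) h × f = 12 × 12 = 144 — satisfied.
4) values 6 ≤ 8 ≤ 12 — satisfied.
5) k + h = 12 + 12 = 24; 24 ≤ 24 — satisfied.
6) 12 / 6 = 2, so 6 divides 12 — satisfied.
7) n = 6, and 6 ≠ 4 — satisfied.
8) n × k = 6 × 12 = 72, not 70 — violated.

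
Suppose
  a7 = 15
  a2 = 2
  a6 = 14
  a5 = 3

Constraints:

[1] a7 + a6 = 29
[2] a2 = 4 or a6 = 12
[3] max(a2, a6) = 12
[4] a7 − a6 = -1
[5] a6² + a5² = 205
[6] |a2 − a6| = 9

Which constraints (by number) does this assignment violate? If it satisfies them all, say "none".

[1] a7 + a6 = 15 + 14 = 29  OK
[2] a2 = 2 ≠ 4 and a6 = 14 ≠ 12; both disjuncts false  FAIL
[3] max(2, 14) = 14, not 12  FAIL
[4] a7 − a6 = 15 − 14 = 1, not -1  FAIL
[5] a6² + a5² = 14² + 3² = 196 + 9 = 205  OK
[6] |2 − 14| = 12, not 9  FAIL

Constraints 2, 3, 4, and 6 do not hold.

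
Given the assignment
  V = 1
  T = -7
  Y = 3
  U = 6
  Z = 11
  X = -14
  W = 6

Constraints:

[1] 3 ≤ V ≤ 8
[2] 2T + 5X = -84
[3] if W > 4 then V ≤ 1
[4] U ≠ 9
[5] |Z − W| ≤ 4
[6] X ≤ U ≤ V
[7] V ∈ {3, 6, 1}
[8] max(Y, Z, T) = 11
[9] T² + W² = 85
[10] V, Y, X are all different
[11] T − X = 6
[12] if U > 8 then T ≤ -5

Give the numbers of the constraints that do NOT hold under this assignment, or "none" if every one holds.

The assignment fails constraints 1, 5, 6, and 11.

[1] V = 1 is outside [3, 8] — does not hold.
[2] 2T + 5X = 2(-7) + 5(-14) = -84 — holds.
[3] W = 6 > 4, so we need V ≤ 1; V = 1 ≤ 1 — holds.
[4] U = 6, and 6 ≠ 9 — holds.
[5] |11 − 6| = 5; 5 > 4, exceeds bound 4 — does not hold.
[6] values -14, 6, 1; U = 6 is not ≤ V = 1 — does not hold.
[7] V = 1 is in {3, 6, 1} — holds.
[8] max(3, 11, -7) = 11 — holds.
[9] T² + W² = (-7)² + 6² = 49 + 36 = 85 — holds.
[10] values 1, 3, -14 are pairwise distinct — holds.
[11] T − X = -7 − (-14) = 7, not 6 — does not hold.
[12] U = 6, not > 8; antecedent false, conditional vacuously true — holds.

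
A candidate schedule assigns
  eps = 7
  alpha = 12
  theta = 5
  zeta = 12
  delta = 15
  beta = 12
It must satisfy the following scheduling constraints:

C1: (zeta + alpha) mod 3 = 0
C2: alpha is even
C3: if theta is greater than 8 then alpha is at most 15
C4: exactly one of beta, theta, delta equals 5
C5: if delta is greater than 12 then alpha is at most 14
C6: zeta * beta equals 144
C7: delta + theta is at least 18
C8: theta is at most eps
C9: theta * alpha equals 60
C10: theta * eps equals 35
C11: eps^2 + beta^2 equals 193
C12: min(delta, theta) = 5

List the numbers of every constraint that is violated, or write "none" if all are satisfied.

C1: zeta + alpha = 24; 24 mod 3 = 0 — OK.
C2: alpha = 12 is even — OK.
C3: theta = 5, not > 8; antecedent false, conditional vacuously true — OK.
C4: beta=12, theta=5, delta=15; 1 of them equals 5 — OK.
C5: delta = 15 > 12, so we need alpha ≤ 14; alpha = 12 ≤ 14 — OK.
C6: zeta * beta = 12 * 12 = 144 — OK.
C7: delta + theta = 15 + 5 = 20; 20 ≥ 18 — OK.
C8: theta = 5, eps = 7; 5 ≤ 7 — OK.
C9: theta * alpha = 5 * 12 = 60 — OK.
C10: theta * eps = 5 * 7 = 35 — OK.
C11: eps^2 + beta^2 = 7^2 + 12^2 = 49 + 144 = 193 — OK.
C12: min(15, 5) = 5 — OK.

Yes — all constraints hold.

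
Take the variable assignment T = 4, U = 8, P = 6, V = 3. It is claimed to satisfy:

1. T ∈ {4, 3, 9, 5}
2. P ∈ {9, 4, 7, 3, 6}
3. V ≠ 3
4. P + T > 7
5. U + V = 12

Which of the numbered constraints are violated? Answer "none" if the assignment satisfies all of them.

Constraints 3 and 5 are violated.

1. T = 4 is in {4, 3, 9, 5}  ✔
2. P = 6 is in {9, 4, 7, 3, 6}  ✔
3. V = 3, but 3 is required to differ  ✘
4. P + T = 6 + 4 = 10; 10 > 7  ✔
5. U + V = 8 + 3 = 11, not 12  ✘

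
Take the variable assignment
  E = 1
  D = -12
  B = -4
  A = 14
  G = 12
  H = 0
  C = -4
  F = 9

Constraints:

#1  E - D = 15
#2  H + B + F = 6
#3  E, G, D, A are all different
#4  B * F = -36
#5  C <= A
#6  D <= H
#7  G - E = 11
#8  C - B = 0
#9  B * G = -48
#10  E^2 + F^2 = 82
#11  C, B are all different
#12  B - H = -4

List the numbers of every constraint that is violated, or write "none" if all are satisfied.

The assignment fails constraints 1, 2, and 11.

#1 E - D = 1 - (-12) = 13, not 15 — violated.
#2 H + B + F = 0 + (-4) + 9 = 5, not 6 — violated.
#3 values 1, 12, -12, 14 are pairwise distinct — satisfied.
#4 B * F = -4 * 9 = -36 — satisfied.
#5 C = -4, A = 14; -4 ≤ 14 — satisfied.
#6 D = -12, H = 0; -12 ≤ 0 — satisfied.
#7 G - E = 12 - 1 = 11 — satisfied.
#8 C - B = -4 - (-4) = 0 — satisfied.
#9 B * G = -4 * 12 = -48 — satisfied.
#10 E^2 + F^2 = 1^2 + 9^2 = 1 + 81 = 82 — satisfied.
#11 C = B = -4, not all different — violated.
#12 B - H = -4 - 0 = -4 — satisfied.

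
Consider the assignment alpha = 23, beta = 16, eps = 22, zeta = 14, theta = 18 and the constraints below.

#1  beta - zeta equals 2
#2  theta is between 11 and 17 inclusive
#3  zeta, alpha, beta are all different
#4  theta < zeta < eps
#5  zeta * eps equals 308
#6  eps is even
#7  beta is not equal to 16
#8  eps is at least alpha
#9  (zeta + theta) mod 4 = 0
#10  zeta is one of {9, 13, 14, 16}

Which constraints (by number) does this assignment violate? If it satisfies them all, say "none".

#1 beta - zeta = 16 - 14 = 2 — holds.
#2 theta = 18 is outside [11, 17] — does not hold.
#3 values 14, 23, 16 are pairwise distinct — holds.
#4 values 18, 14, 22; theta = 18 is not < zeta = 14 — does not hold.
#5 zeta * eps = 14 * 22 = 308 — holds.
#6 eps = 22 is even — holds.
#7 beta = 16, but 16 is required to differ — does not hold.
#8 eps = 22, alpha = 23; 22 < 23 (want ≥) — does not hold.
#9 zeta + theta = 32; 32 mod 4 = 0 — holds.
#10 zeta = 14 is in {9, 13, 14, 16} — holds.

Constraints 2, 4, 7, and 8 are violated.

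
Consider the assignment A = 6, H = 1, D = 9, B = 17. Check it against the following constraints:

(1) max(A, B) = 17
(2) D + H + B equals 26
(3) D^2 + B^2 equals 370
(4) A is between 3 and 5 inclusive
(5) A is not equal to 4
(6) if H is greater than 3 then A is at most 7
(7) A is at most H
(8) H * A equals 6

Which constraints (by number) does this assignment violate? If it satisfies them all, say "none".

The assignment fails constraints 2, 4, and 7.

(1) max(6, 17) = 17  true
(2) D + H + B = 9 + 1 + 17 = 27, not 26  false
(3) D^2 + B^2 = 9^2 + 17^2 = 81 + 289 = 370  true
(4) A = 6 is outside [3, 5]  false
(5) A = 6, and 6 ≠ 4  true
(6) H = 1, not > 3; antecedent false, conditional vacuously true  true
(7) A = 6, H = 1; 6 > 1 (want ≤)  false
(8) H * A = 1 * 6 = 6  true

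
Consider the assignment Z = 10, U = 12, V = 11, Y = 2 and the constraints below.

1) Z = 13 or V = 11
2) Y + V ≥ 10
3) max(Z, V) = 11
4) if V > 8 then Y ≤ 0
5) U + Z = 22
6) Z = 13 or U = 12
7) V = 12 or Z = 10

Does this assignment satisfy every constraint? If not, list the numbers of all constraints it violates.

1) Z = 10 ≠ 13, but V = 11 = 11 (second disjunct) — holds.
2) Y + V = 2 + 11 = 13; 13 ≥ 10 — holds.
3) max(10, 11) = 11 — holds.
4) V = 11 > 8, so we need Y ≤ 0; but Y = 2 > 0 — fails.
5) U + Z = 12 + 10 = 22 — holds.
6) Z = 10 ≠ 13, but U = 12 = 12 (second disjunct) — holds.
7) V = 11 ≠ 12, but Z = 10 = 10 (second disjunct) — holds.

The assignment fails constraint 4.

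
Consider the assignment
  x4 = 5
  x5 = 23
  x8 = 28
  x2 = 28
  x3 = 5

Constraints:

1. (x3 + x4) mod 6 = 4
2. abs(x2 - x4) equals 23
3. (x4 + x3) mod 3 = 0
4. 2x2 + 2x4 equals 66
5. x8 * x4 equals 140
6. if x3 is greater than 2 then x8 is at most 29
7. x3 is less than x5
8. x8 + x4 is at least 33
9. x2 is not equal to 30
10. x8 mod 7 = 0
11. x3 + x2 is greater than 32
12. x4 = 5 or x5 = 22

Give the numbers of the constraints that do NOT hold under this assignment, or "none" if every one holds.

No — constraint 3 is not satisfied.

1. x3 + x4 = 10; 10 mod 6 = 4  ✔
2. abs(28 - 5) = 23  ✔
3. x4 + x3 = 10; 10 mod 3 = 1, not 0  ✘
4. 2x2 + 2x4 = 2(28) + 2(5) = 66  ✔
5. x8 * x4 = 28 * 5 = 140  ✔
6. x3 = 5 > 2, so we need x8 ≤ 29; x8 = 28 ≤ 29  ✔
7. x3 = 5, x5 = 23; 5 < 23  ✔
8. x8 + x4 = 28 + 5 = 33; 33 ≥ 33  ✔
9. x2 = 28, and 28 ≠ 30  ✔
10. 28 mod 7 = 0  ✔
11. x3 + x2 = 5 + 28 = 33; 33 > 32  ✔
12. x4 = 5 = 5 (first disjunct)  ✔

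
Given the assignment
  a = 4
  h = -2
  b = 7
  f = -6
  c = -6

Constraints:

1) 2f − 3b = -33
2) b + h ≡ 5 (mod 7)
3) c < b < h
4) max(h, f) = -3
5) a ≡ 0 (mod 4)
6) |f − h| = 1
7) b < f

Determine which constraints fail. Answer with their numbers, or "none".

1) 2f − 3b = 2(-6) − 3(7) = -33  true
2) b + h = 5; 5 mod 7 = 5  true
3) values -6, 7, -2; b = 7 is not < h = -2  false
4) max(-2, -6) = -2, not -3  false
5) 4 mod 4 = 0  true
6) |-6 − (-2)| = 4, not 1  false
7) b = 7, f = -6; 7 ≥ -6 (want <)  false

The assignment fails constraints 3, 4, 6, and 7.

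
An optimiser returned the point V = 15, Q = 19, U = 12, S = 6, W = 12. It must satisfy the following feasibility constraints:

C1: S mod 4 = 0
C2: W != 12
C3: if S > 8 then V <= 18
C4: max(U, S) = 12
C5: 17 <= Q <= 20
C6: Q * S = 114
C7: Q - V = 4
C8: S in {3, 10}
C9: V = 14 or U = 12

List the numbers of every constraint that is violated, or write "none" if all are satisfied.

C1: 6 mod 4 = 2, not 0  ✗
C2: W = 12, but 12 is required to differ  ✗
C3: S = 6, not > 8; antecedent false, conditional vacuously true  ✓
C4: max(12, 6) = 12  ✓
C5: Q = 19 lies in [17, 20]  ✓
C6: Q * S = 19 * 6 = 114  ✓
C7: Q - V = 19 - 15 = 4  ✓
C8: S = 6 is not in {3, 10}  ✗
C9: V = 15 ≠ 14, but U = 12 = 12 (second disjunct)  ✓

No — constraints 1, 2, and 8 are not satisfied.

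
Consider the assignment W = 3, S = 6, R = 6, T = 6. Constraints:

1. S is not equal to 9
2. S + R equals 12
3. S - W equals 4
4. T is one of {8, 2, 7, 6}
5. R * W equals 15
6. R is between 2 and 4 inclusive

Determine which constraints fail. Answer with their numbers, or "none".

No — constraints 3, 5, and 6 are not satisfied.

1. S = 6, and 6 ≠ 9 — holds.
2. S + R = 6 + 6 = 12 — holds.
3. S - W = 6 - 3 = 3, not 4 — does not hold.
4. T = 6 is in {8, 2, 7, 6} — holds.
5. R * W = 6 * 3 = 18, not 15 — does not hold.
6. R = 6 is outside [2, 4] — does not hold.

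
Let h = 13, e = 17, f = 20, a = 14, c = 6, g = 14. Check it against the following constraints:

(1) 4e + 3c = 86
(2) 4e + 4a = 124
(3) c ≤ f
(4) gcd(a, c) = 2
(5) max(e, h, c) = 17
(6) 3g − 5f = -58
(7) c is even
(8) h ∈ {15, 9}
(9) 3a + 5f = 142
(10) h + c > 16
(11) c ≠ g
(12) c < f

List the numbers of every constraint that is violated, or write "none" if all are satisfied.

(1) 4e + 3c = 4(17) + 3(6) = 86 — holds.
(2) 4e + 4a = 4(17) + 4(14) = 124 — holds.
(3) c = 6, f = 20; 6 ≤ 20 — holds.
(4) gcd(14, 6) = 2 — holds.
(5) max(17, 13, 6) = 17 — holds.
(6) 3g − 5f = 3(14) − 5(20) = -58 — holds.
(7) c = 6 is even — holds.
(8) h = 13 is not in {15, 9} — does not hold.
(9) 3a + 5f = 3(14) + 5(20) = 142 — holds.
(10) h + c = 13 + 6 = 19; 19 > 16 — holds.
(11) c = 6, g = 14; distinct — holds.
(12) c = 6, f = 20; 6 < 20 — holds.

Violated: 8.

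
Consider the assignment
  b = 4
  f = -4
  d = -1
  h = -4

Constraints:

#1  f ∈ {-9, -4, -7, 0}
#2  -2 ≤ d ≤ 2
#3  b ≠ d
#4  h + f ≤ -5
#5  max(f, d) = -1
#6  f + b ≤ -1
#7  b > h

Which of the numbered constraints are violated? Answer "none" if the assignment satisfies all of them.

No — constraint 6 is not satisfied.

#1 f = -4 is in {-9, -4, -7, 0}  ✓
#2 d = -1 lies in [-2, 2]  ✓
#3 b = 4, d = -1; distinct  ✓
#4 h + f = -4 + (-4) = -8; -8 ≤ -5  ✓
#5 max(-4, -1) = -1  ✓
#6 f + b = -4 + 4 = 0; 0 > -1, bound -1 not met  ✗
#7 b = 4, h = -4; 4 > -4  ✓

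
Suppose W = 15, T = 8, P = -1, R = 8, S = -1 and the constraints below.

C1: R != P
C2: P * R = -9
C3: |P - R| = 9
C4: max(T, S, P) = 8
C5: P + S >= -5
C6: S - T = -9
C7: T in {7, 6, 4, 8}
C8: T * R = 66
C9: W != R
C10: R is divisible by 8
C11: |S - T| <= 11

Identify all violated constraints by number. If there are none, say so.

C1: R = 8, P = -1; distinct — holds.
C2: P * R = -1 * 8 = -8, not -9 — does not hold.
C3: |-1 - 8| = 9 — holds.
C4: max(8, -1, -1) = 8 — holds.
C5: P + S = -1 + (-1) = -2; -2 ≥ -5 — holds.
C6: S - T = -1 - 8 = -9 — holds.
C7: T = 8 is in {7, 6, 4, 8} — holds.
C8: T * R = 8 * 8 = 64, not 66 — does not hold.
C9: W = 15, R = 8; distinct — holds.
C10: 8 / 8 = 1, so 8 divides 8 — holds.
C11: |-1 - 8| = 9; 9 ≤ 11 — holds.

The assignment fails constraints 2 and 8.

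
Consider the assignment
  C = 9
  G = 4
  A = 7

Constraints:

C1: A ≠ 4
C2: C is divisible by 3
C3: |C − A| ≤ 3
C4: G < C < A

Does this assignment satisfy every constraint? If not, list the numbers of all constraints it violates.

Violated: 4.

C1: A = 7, and 7 ≠ 4 — OK.
C2: 9 / 3 = 3, so 3 divides 9 — OK.
C3: |9 − 7| = 2; 2 ≤ 3 — OK.
C4: values 4, 9, 7; C = 9 is not < A = 7 — violated.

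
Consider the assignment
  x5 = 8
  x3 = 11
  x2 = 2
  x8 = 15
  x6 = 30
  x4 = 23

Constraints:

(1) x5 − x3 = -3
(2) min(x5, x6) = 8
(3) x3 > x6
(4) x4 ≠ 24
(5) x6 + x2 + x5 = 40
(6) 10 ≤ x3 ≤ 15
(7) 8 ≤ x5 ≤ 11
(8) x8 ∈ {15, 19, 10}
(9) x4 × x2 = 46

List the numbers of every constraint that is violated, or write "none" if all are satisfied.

No — constraint 3 is not satisfied.

(1) x5 − x3 = 8 − 11 = -3  ✔
(2) min(8, 30) = 8  ✔
(3) x3 = 11, x6 = 30; 11 ≤ 30 (want >)  ✘
(4) x4 = 23, and 23 ≠ 24  ✔
(5) x6 + x2 + x5 = 30 + 2 + 8 = 40  ✔
(6) x3 = 11 lies in [10, 15]  ✔
(7) x5 = 8 lies in [8, 11]  ✔
(8) x8 = 15 is in {15, 19, 10}  ✔
(9) x4 × x2 = 23 × 2 = 46  ✔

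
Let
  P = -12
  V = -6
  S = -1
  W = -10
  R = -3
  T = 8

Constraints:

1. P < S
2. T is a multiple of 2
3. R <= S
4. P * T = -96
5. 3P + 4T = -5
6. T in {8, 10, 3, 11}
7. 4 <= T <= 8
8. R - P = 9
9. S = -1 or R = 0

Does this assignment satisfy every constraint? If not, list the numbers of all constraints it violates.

Violated: 5.

1. P = -12, S = -1; -12 < -1  ✓
2. 8 / 2 = 4, so 2 divides 8  ✓
3. R = -3, S = -1; -3 ≤ -1  ✓
4. P * T = -12 * 8 = -96  ✓
5. 3P + 4T = 3(-12) + 4(8) = -4, not -5  ✗
6. T = 8 is in {8, 10, 3, 11}  ✓
7. T = 8 lies in [4, 8]  ✓
8. R - P = -3 - (-12) = 9  ✓
9. S = -1 = -1 (first disjunct)  ✓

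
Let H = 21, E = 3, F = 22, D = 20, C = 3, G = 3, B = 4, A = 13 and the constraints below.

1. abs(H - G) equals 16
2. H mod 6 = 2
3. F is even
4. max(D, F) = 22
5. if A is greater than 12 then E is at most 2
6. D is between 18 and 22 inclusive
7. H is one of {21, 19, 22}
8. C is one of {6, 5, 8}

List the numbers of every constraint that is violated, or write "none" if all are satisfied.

1. abs(21 - 3) = 18, not 16 — violated.
2. 21 mod 6 = 3, not 2 — violated.
3. F = 22 is even — OK.
4. max(20, 22) = 22 — OK.
5. A = 13 > 12, so we need E ≤ 2; but E = 3 > 2 — violated.
6. D = 20 lies in [18, 22] — OK.
7. H = 21 is in {21, 19, 22} — OK.
8. C = 3 is not in {6, 5, 8} — violated.

No — constraints 1, 2, 5, and 8 are not satisfied.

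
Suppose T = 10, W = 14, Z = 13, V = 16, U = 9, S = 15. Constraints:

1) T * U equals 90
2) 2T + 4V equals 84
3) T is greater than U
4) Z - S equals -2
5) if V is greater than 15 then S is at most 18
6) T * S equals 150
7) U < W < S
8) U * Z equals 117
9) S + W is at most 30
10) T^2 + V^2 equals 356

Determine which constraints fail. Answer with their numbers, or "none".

1) T * U = 10 * 9 = 90 — holds.
2) 2T + 4V = 2(10) + 4(16) = 84 — holds.
3) T = 10, U = 9; 10 > 9 — holds.
4) Z - S = 13 - 15 = -2 — holds.
5) V = 16 > 15, so we need S ≤ 18; S = 15 ≤ 18 — holds.
6) T * S = 10 * 15 = 150 — holds.
7) values 9 < 14 < 15 — holds.
8) U * Z = 9 * 13 = 117 — holds.
9) S + W = 15 + 14 = 29; 29 ≤ 30 — holds.
10) T^2 + V^2 = 10^2 + 16^2 = 100 + 256 = 356 — holds.

All constraints are satisfied.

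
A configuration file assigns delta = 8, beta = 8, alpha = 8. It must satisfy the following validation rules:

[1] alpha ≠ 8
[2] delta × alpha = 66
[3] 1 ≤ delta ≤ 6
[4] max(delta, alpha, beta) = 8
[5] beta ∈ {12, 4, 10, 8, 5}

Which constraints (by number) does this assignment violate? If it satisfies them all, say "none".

[1] alpha = 8, but 8 is required to differ  FAIL
[2] delta × alpha = 8 × 8 = 64, not 66  FAIL
[3] delta = 8 is outside [1, 6]  FAIL
[4] max(8, 8, 8) = 8  OK
[5] beta = 8 is in {12, 4, 10, 8, 5}  OK

The assignment fails constraints 1, 2, and 3.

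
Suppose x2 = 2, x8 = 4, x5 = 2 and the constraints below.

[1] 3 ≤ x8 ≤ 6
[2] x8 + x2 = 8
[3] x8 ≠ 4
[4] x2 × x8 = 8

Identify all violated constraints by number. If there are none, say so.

No — constraints 2, 3 are not satisfied.

[1] x8 = 4 lies in [3, 6] — holds.
[2] x8 + x2 = 4 + 2 = 6, not 8 — fails.
[3] x8 = 4, but 4 is required to differ — fails.
[4] x2 × x8 = 2 × 4 = 8 — holds.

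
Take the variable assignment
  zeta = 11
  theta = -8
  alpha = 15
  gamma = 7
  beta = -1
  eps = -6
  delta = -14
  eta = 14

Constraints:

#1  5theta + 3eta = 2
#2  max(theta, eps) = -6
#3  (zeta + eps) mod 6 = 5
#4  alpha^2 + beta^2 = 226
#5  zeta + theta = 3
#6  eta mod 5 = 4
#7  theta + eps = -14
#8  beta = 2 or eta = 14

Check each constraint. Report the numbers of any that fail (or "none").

#1 5theta + 3eta = 5(-8) + 3(14) = 2 — holds.
#2 max(-8, -6) = -6 — holds.
#3 zeta + eps = 5; 5 mod 6 = 5 — holds.
#4 alpha^2 + beta^2 = 15^2 + (-1)^2 = 225 + 1 = 226 — holds.
#5 zeta + theta = 11 + (-8) = 3 — holds.
#6 14 mod 5 = 4 — holds.
#7 theta + eps = -8 + (-6) = -14 — holds.
#8 beta = -1 ≠ 2, but eta = 14 = 14 (second disjunct) — holds.

The assignment satisfies every constraint.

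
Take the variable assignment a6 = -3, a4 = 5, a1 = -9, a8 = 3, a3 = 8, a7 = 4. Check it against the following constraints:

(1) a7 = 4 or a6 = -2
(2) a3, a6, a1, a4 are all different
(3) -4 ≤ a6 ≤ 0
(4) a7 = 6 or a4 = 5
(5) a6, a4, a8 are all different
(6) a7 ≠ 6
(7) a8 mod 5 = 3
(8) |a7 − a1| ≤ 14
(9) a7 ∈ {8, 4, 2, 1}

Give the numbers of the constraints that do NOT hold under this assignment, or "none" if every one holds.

Yes — all constraints hold.

(1) a7 = 4 = 4 (first disjunct) — OK.
(2) values 8, -3, -9, 5 are pairwise distinct — OK.
(3) a6 = -3 lies in [-4, 0] — OK.
(4) a7 = 4 ≠ 6, but a4 = 5 = 5 (second disjunct) — OK.
(5) values -3, 5, 3 are pairwise distinct — OK.
(6) a7 = 4, and 4 ≠ 6 — OK.
(7) 3 mod 5 = 3 — OK.
(8) |4 − (-9)| = 13; 13 ≤ 14 — OK.
(9) a7 = 4 is in {8, 4, 2, 1} — OK.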